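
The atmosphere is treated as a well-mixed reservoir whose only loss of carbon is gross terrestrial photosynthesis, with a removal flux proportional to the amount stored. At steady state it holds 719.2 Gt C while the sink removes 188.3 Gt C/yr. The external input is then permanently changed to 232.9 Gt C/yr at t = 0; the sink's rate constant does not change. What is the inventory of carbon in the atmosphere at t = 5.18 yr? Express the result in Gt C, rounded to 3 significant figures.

846 Gt C

The sink rate constant is k = F₀/M₀ = 188.3/719.2 = 0.2618 yr⁻¹.
Solving dM/dt = F₁ − kM with M(0) = M₀ gives M(t) = F₁/k + (M₀ − F₁/k)·e^(−kt).
F₁/k = 232.9/0.2618 = 889.55 Gt C; kt = 0.2618 × 5.18 = 1.356, e^(−kt) = 0.2576.
M(5.18) = 889.55 + (719.2 − 889.55) × 0.2576 = 889.55 − 43.89 = 845.66 Gt C.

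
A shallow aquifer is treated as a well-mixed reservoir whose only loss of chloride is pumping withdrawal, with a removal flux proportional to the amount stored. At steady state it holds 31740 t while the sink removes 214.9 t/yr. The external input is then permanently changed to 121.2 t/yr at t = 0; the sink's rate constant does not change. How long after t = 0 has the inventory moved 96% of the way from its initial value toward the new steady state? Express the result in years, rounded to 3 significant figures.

τ = M₀/F₀ = 31740/214.9 = 147.7 yr.
The remaining gap fraction is e^(−t/τ); 96% covered ⇒ e^(−t/τ) = 0.0400.
t = −τ ln(0.0400) = 147.7 × 3.219 = 475.4 yr.

475 yr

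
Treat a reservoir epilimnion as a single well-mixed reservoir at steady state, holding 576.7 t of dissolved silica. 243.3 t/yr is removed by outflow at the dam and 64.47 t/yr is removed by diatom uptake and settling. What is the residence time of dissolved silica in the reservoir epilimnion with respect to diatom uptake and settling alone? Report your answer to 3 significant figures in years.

8.95 yr

Residence time with respect to a single sink: τ = M / F_sink.
τ = 576.7 / 64.47 = 8.945 yr.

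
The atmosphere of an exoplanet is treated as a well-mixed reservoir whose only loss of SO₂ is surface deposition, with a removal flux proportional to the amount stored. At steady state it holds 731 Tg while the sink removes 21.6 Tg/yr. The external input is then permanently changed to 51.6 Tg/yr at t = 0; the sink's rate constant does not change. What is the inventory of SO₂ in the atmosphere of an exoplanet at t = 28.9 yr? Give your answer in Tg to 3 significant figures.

1310 Tg

The sink rate constant is k = F₀/M₀ = 21.6/731 = 0.02955 yr⁻¹.
Solving dM/dt = F₁ − kM with M(0) = M₀ gives M(t) = F₁/k + (M₀ − F₁/k)·e^(−kt).
F₁/k = 51.6/0.02955 = 1746.3 Tg; kt = 0.02955 × 28.9 = 0.8540, e^(−kt) = 0.4257.
M(28.9) = 1746.3 + (731 − 1746.3) × 0.4257 = 1746.3 − 432.2 = 1314.0 Tg.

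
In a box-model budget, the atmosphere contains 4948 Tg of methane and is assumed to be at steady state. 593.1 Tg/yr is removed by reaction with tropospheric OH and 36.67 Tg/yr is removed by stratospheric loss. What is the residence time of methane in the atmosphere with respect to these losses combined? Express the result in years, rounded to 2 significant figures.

7.9 yr

Total removal = 593.1 + 36.67 = 629.77 Tg/yr.
τ = M / ΣF_out = 4948 / 629.77 = 7.857 yr.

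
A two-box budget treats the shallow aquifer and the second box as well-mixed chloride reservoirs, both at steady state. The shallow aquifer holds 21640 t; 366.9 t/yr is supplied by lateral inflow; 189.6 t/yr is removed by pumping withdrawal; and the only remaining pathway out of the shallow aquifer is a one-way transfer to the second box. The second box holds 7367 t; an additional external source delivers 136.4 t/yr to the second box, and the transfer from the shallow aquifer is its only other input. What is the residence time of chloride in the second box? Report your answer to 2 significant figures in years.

Balance the shallow aquifer: ΣF_in = 366.90 t/yr.
Transfer to the second box = ΣF_in − (189.6) = 177.30 t/yr.
Total input to the second box = 177.30 + 136.4 = 313.70 t/yr; at steady state this equals its total output.
τ = M / F = 7367 / 313.70 = 23.48 yr.

23 yr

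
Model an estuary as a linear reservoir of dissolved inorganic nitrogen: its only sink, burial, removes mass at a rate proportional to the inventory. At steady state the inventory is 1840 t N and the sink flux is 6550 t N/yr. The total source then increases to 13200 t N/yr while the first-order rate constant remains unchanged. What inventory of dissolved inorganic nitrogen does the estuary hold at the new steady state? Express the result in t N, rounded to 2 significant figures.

3700 t N

Rate constant k = F/M = 6550 / 1840 = 3.560 yr⁻¹.
At the new steady state, source = k·M_new ⇒ M_new = 13200 / 3.560 = 3708 t N.
(Equivalently M_new = M × F_new/F_old = 1840 × 13200/6550.)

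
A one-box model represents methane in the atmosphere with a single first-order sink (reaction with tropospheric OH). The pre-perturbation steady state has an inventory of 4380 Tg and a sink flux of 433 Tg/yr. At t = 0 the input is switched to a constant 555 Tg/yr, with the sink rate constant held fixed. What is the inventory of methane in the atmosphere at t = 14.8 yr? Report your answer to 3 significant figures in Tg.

5330 Tg

Residence time τ = M₀/F₀ = 10.12 yr. The eventual steady state is M_∞ = M₀·(F₁/F₀) = 4380 × 555/433 = 5614.1 Tg.
The anomaly ΔM(t) = M(t) − M_∞ decays as ΔM₀·e^(−t/τ) with ΔM₀ = 4380 − 5614.1 = −1234 Tg.
At t = 14.8 yr, e^(−t/τ) = e^(−1.463) = 0.2315, so ΔM = −285.7 Tg and M = 5614.1 − 285.7 = 5328.4 Tg.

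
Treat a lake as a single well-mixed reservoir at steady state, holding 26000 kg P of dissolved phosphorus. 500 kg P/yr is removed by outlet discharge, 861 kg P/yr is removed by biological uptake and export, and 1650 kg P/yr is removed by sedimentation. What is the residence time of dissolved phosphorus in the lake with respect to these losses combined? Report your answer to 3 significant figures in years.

Total removal = 500.0 + 861.0 + 1650 = 3011.0 kg P/yr.
τ = M / ΣF_out = 26000 / 3011.0 = 8.635 yr.

8.64 yr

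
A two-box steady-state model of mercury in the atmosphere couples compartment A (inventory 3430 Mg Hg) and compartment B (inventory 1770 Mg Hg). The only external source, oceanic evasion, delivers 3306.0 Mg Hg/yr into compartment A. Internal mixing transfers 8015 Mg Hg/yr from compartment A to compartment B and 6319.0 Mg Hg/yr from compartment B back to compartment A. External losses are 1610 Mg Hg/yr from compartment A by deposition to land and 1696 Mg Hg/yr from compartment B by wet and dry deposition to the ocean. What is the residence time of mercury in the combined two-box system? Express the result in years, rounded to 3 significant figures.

1.57 yr

Treat the two boxes together as one reservoir: the mixing fluxes between them are internal recycling, so τ = ΣM / Σ(external losses).
M_total = 3430 + 1770 = 5200.0 Mg Hg.
ΣF_external_out = 1610 + 1696 = 3306.0 Mg Hg/yr.
τ = M_total / ΣF_ext = 5200.0 / 3306.0 = 1.573 yr.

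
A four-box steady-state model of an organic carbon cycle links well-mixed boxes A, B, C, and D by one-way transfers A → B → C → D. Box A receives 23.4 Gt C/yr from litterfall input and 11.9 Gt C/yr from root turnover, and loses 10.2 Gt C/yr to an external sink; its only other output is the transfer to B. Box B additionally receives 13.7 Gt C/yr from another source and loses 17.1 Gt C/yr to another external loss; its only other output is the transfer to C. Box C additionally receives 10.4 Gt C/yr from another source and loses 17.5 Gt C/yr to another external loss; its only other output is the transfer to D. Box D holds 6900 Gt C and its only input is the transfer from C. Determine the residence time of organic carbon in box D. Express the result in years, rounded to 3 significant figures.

Box A: F(A→B) = (23.4 + 11.9) − 10.2 = 25.100 Gt C/yr.
Box B: F(B→C) = (25.100 + 13.7) − 17.1 = 21.700 Gt C/yr.
Box C: F(C→D) = (21.700 + 10.4) − 17.5 = 14.600 Gt C/yr.
Box D throughput = its input = 14.600 Gt C/yr; τ = 6900 / 14.600 = 472.6 yr.

473 yr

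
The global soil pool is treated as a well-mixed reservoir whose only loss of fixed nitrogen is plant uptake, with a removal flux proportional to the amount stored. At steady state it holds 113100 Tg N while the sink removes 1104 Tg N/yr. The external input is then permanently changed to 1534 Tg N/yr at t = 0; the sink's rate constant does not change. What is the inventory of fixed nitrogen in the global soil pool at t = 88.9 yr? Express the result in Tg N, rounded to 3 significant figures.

The sink rate constant is k = F₀/M₀ = 1104/113100 = 0.009761 yr⁻¹.
Solving dM/dt = F₁ − kM with M(0) = M₀ gives M(t) = F₁/k + (M₀ − F₁/k)·e^(−kt).
F₁/k = 1534/0.009761 = 157150 Tg N; kt = 0.009761 × 88.9 = 0.8678, e^(−kt) = 0.4199.
M(88.9) = 157150 + (113100 − 157150) × 0.4199 = 157150 − 18500 = 138660 Tg N.

139000 Tg N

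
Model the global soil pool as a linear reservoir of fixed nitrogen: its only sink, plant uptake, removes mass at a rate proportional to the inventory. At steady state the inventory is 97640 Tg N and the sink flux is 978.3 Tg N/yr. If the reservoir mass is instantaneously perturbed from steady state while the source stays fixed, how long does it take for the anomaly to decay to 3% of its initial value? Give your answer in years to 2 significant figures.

For a linear reservoir the anomaly decays as exp(−t/τ) with τ = M/F = 97640/978.3 = 99.81 yr.
exp(−t/τ) = 0.03 ⇒ t = −τ ln(0.03) = 99.81 × 3.507 = 350.0 yr.

350 yr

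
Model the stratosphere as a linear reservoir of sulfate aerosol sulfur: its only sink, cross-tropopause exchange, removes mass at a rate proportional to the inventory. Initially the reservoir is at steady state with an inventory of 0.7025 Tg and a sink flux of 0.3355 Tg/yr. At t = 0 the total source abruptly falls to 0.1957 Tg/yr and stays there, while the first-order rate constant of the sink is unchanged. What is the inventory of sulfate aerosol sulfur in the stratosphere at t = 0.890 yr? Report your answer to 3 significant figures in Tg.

The sink rate constant is k = F₀/M₀ = 0.3355/0.7025 = 0.4776 yr⁻¹.
Solving dM/dt = F₁ − kM with M(0) = M₀ gives M(t) = F₁/k + (M₀ − F₁/k)·e^(−kt).
F₁/k = 0.1957/0.4776 = 0.40977 Tg; kt = 0.4776 × 0.890 = 0.4250, e^(−kt) = 0.6537.
M(0.890) = 0.40977 + (0.7025 − 0.40977) × 0.6537 = 0.40977 + 0.1914 = 0.60114 Tg.

0.601 Tg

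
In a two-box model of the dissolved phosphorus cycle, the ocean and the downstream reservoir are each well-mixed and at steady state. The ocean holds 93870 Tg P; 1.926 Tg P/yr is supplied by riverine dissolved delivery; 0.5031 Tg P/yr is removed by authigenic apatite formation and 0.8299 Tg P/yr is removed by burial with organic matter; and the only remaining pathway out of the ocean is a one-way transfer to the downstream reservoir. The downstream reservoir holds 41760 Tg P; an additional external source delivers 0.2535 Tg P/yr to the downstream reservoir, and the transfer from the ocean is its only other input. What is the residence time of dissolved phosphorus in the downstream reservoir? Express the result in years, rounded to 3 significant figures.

Balance the ocean: ΣF_in = 1.9260 Tg P/yr.
Transfer to the downstream reservoir = ΣF_in − (0.5031 + 0.8299) = 0.59300 Tg P/yr.
Total input to the downstream reservoir = 0.59300 + 0.2535 = 0.84650 Tg P/yr; at steady state this equals its total output.
τ = M / F = 41760 / 0.84650 = 49330 yr.

49300 yr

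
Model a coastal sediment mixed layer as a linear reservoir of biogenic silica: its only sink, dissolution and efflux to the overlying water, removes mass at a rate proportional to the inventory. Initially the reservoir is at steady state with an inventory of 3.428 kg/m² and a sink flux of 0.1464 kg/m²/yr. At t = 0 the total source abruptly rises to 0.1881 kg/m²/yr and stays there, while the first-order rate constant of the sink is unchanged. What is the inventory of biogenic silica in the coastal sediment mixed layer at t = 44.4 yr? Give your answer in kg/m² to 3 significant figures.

4.26 kg/m²

τ = M₀/F₀ = 3.428/0.1464 = 23.42 yr; rate constant k = 1/τ.
New steady state M_∞ = F₁/k = F₁·τ = 0.1881 × 23.42 = 4.4044 kg/m².
M(t) = M_∞ + (M₀ − M_∞)·e^(−t/τ); t/τ = 44.4/23.42 = 1.896, so e^(−t/τ) = 0.1501.
M(t) = 4.4044 − 0.9764 × 0.1501 = 4.2578 kg/m².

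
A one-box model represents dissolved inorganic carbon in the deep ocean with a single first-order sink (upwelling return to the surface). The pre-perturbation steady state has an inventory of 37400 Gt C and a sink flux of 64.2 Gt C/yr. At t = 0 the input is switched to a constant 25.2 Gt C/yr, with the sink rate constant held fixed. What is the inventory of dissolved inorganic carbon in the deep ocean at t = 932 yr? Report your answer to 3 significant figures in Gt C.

Residence time τ = M₀/F₀ = 582.6 yr. The eventual steady state is M_∞ = M₀·(F₁/F₀) = 37400 × 25.2/64.2 = 14680 Gt C.
The anomaly ΔM(t) = M(t) − M_∞ decays as ΔM₀·e^(−t/τ) with ΔM₀ = 37400 − 14680 = 22720 Gt C.
At t = 932 yr, e^(−t/τ) = e^(−1.600) = 0.2019, so ΔM = 4588 Gt C and M = 14680 + 4588 = 19268 Gt C.

19300 Gt C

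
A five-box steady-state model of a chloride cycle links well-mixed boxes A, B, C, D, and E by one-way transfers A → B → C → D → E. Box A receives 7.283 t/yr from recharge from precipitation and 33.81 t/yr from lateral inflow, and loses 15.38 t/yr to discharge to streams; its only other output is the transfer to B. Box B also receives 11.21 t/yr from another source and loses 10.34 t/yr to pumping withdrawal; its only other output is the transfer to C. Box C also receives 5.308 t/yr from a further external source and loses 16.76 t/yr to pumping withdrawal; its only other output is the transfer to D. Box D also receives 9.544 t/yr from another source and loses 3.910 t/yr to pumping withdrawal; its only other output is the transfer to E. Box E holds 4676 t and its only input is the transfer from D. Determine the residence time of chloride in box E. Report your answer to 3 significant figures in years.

225 yr

Box A: F(A→B) = (7.283 + 33.81) − 15.38 = 25.713 t/yr.
Box B: F(B→C) = (25.713 + 11.21) − 10.34 = 26.583 t/yr.
Box C: F(C→D) = (26.583 + 5.308) − 16.76 = 15.131 t/yr.
Box D: F(D→E) = (15.131 + 9.544) − 3.910 = 20.765 t/yr.
Box E throughput = its input = 20.765 t/yr; τ = 4676 / 20.765 = 225.2 yr.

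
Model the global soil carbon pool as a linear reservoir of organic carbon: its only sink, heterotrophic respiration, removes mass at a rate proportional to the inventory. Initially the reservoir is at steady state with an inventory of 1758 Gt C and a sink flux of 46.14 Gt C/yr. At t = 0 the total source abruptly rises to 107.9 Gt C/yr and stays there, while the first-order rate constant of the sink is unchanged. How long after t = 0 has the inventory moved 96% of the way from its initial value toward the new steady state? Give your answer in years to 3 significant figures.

τ = M₀/F₀ = 1758/46.14 = 38.10 yr.
The remaining gap fraction is e^(−t/τ); 96% covered ⇒ e^(−t/τ) = 0.0400.
t = −τ ln(0.0400) = 38.10 × 3.219 = 122.6 yr.

123 yr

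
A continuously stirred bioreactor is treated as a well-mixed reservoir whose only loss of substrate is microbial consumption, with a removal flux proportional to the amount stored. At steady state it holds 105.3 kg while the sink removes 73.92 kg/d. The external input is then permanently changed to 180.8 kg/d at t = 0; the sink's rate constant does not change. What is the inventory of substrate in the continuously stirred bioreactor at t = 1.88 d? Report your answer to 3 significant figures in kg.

The sink rate constant is k = F₀/M₀ = 73.92/105.3 = 0.7020 d⁻¹.
Solving dM/dt = F₁ − kM with M(0) = M₀ gives M(t) = F₁/k + (M₀ − F₁/k)·e^(−kt).
F₁/k = 180.8/0.7020 = 257.55 kg; kt = 0.7020 × 1.88 = 1.320, e^(−kt) = 0.2672.
M(1.88) = 257.55 + (105.3 − 257.55) × 0.2672 = 257.55 − 40.68 = 216.87 kg.

217 kg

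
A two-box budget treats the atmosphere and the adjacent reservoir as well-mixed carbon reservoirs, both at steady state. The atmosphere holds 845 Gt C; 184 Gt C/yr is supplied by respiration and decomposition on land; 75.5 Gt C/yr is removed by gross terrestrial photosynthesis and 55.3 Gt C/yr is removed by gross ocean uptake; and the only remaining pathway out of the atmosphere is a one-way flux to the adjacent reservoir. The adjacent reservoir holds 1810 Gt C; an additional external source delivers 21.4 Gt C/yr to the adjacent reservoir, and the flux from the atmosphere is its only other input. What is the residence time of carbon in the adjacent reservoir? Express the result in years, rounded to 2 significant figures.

Balance the atmosphere: ΣF_in = 184.00 Gt C/yr.
Flux to the adjacent reservoir = ΣF_in − (75.5 + 55.3) = 53.200 Gt C/yr.
Total input to the adjacent reservoir = 53.200 + 21.4 = 74.600 Gt C/yr; at steady state this equals its total output.
τ = M / F = 1810 / 74.600 = 24.26 yr.

24 yr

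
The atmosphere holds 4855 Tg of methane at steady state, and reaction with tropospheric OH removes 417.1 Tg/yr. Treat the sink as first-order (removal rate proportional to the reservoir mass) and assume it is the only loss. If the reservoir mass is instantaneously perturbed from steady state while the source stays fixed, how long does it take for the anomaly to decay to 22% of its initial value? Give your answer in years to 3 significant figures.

For a linear reservoir the anomaly decays as exp(−t/τ) with τ = M/F = 4855/417.1 = 11.64 yr.
exp(−t/τ) = 0.22 ⇒ t = −τ ln(0.22) = 11.64 × 1.514 = 17.62 yr.

17.6 yr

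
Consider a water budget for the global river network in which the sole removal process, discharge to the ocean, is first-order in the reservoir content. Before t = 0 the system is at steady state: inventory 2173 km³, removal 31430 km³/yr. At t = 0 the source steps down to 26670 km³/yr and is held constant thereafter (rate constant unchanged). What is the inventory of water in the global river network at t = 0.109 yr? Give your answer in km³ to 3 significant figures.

Residence time τ = M₀/F₀ = 0.06914 yr. The eventual steady state is M_∞ = M₀·(F₁/F₀) = 2173 × 26670/31430 = 1843.9 km³.
The anomaly ΔM(t) = M(t) − M_∞ decays as ΔM₀·e^(−t/τ) with ΔM₀ = 2173 − 1843.9 = 329.1 km³.
At t = 0.109 yr, e^(−t/τ) = e^(−1.577) = 0.2067, so ΔM = 68.02 km³ and M = 1843.9 + 68.02 = 1911.9 km³.

1910 km³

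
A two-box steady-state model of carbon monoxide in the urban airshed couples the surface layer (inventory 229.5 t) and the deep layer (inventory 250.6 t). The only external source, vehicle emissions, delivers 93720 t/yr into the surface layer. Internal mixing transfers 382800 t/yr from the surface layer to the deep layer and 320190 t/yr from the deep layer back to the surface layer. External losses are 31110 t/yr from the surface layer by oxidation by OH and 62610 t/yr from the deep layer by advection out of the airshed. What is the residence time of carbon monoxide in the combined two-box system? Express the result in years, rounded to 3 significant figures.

0.00512 yr

For the system as a whole, the A↔B exchange is internal and contributes nothing to the throughput; only the external sinks remove mass.
M_total = 229.5 + 250.6 = 480.10 t.
ΣF_external_out = 31110 + 62610 = 93720 t/yr.
τ = M_total / ΣF_ext = 480.10 / 93720 = 0.005123 yr.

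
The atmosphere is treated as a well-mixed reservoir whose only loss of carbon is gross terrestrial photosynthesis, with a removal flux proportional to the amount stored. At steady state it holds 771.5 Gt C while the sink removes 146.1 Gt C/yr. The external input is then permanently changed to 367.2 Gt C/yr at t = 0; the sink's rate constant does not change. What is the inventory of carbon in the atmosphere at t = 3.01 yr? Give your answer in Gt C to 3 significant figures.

1280 Gt C

τ = M₀/F₀ = 771.5/146.1 = 5.281 yr; rate constant k = 1/τ.
New steady state M_∞ = F₁/k = F₁·τ = 367.2 × 5.281 = 1939.0 Gt C.
M(t) = M_∞ + (M₀ − M_∞)·e^(−t/τ); t/τ = 3.01/5.281 = 0.5700, so e^(−t/τ) = 0.5655.
M(t) = 1939.0 − 1168 × 0.5655 = 1278.8 Gt C.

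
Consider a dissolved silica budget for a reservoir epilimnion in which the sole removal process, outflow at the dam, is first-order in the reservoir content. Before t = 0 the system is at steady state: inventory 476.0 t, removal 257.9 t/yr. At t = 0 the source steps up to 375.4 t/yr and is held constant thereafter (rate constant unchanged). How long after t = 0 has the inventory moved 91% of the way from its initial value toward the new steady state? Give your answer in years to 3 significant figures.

4.44 yr

τ = M₀/F₀ = 476.0/257.9 = 1.846 yr.
The remaining gap fraction is e^(−t/τ); 91% covered ⇒ e^(−t/τ) = 0.0900.
t = −τ ln(0.0900) = 1.846 × 2.408 = 4.444 yr.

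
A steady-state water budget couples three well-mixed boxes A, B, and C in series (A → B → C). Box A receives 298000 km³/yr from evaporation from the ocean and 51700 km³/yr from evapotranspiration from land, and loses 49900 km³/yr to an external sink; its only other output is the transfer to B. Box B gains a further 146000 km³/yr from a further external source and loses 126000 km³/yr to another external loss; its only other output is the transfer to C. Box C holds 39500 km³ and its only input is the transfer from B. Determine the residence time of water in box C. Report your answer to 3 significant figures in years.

0.124 yr

Box A: F(A→B) = (298000 + 51700) − 49900 = 299800 km³/yr.
Box B: F(B→C) = (299800 + 146000) − 126000 = 319800 km³/yr.
Box C throughput = its input = 319800 km³/yr; τ = 39500 / 319800 = 0.1235 yr.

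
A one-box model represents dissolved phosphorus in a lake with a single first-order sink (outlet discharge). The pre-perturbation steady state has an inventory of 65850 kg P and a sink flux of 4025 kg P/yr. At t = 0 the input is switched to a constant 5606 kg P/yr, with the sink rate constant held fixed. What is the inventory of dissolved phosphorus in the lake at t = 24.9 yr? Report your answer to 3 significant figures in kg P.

86100 kg P

The sink rate constant is k = F₀/M₀ = 4025/65850 = 0.06112 yr⁻¹.
Solving dM/dt = F₁ − kM with M(0) = M₀ gives M(t) = F₁/k + (M₀ − F₁/k)·e^(−kt).
F₁/k = 5606/0.06112 = 91716 kg P; kt = 0.06112 × 24.9 = 1.522, e^(−kt) = 0.2183.
M(24.9) = 91716 + (65850 − 91716) × 0.2183 = 91716 − 5646 = 86070 kg P.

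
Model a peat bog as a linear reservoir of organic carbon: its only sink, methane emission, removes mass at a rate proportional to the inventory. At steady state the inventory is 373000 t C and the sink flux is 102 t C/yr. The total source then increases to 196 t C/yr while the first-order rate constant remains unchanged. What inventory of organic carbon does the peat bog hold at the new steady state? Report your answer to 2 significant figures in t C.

720000 t C

Rate constant k = F/M = 102 / 373000 = 0.0002735 yr⁻¹.
At the new steady state, source = k·M_new ⇒ M_new = 196 / 0.0002735 = 716700 t C.
(Equivalently M_new = M × F_new/F_old = 373000 × 196/102.)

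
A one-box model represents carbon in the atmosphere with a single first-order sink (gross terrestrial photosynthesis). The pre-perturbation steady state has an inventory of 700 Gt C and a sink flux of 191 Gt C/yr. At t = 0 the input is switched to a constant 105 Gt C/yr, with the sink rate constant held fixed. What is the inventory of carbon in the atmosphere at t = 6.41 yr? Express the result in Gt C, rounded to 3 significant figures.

Residence time τ = M₀/F₀ = 3.665 yr. The eventual steady state is M_∞ = M₀·(F₁/F₀) = 700 × 105/191 = 384.82 Gt C.
The anomaly ΔM(t) = M(t) − M_∞ decays as ΔM₀·e^(−t/τ) with ΔM₀ = 700 − 384.82 = 315.2 Gt C.
At t = 6.41 yr, e^(−t/τ) = e^(−1.749) = 0.1739, so ΔM = 54.82 Gt C and M = 384.82 + 54.82 = 439.64 Gt C.

440 Gt C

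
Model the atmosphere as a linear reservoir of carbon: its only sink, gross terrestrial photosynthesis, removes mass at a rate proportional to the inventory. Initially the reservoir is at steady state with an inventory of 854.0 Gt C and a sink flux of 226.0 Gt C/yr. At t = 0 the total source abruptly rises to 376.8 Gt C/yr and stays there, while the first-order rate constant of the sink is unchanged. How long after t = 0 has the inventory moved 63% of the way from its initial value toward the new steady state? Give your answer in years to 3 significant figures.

τ = M₀/F₀ = 854.0/226.0 = 3.779 yr.
The remaining gap fraction is e^(−t/τ); 63% covered ⇒ e^(−t/τ) = 0.370.
t = −τ ln(0.370) = 3.779 × 0.9943 = 3.757 yr.

3.76 yr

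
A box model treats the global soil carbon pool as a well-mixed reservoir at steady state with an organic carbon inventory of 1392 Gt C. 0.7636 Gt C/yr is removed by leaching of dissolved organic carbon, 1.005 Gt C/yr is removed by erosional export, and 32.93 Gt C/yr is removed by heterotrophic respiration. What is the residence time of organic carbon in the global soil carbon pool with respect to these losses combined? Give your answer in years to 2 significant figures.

40 yr

Total removal = 0.7636 + 1.005 + 32.93 = 34.699 Gt C/yr.
τ = M / ΣF_out = 1392 / 34.699 = 40.12 yr.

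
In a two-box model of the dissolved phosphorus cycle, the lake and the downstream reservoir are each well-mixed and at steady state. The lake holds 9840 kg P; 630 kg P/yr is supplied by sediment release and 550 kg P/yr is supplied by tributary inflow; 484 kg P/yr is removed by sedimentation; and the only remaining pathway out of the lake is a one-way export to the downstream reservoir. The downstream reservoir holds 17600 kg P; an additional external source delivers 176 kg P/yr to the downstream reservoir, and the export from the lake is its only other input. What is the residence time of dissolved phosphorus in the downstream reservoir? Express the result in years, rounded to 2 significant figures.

Balance the lake: ΣF_in = 630 + 550 = 1180.0 kg P/yr.
Export to the downstream reservoir = ΣF_in − (484) = 696.00 kg P/yr.
Total input to the downstream reservoir = 696.00 + 176 = 872.00 kg P/yr; at steady state this equals its total output.
τ = M / F = 17600 / 872.00 = 20.18 yr.

20 yr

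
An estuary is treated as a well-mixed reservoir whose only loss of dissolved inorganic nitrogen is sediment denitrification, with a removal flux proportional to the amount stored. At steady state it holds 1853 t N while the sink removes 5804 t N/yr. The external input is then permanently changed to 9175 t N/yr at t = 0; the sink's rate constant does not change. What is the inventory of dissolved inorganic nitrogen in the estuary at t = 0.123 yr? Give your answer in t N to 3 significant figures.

τ = M₀/F₀ = 1853/5804 = 0.3193 yr; rate constant k = 1/τ.
New steady state M_∞ = F₁/k = F₁·τ = 9175 × 0.3193 = 2929.2 t N.
M(t) = M_∞ + (M₀ − M_∞)·e^(−t/τ); t/τ = 0.123/0.3193 = 0.3853, so e^(−t/τ) = 0.6803.
M(t) = 2929.2 − 1076 × 0.6803 = 2197.1 t N.

2200 t N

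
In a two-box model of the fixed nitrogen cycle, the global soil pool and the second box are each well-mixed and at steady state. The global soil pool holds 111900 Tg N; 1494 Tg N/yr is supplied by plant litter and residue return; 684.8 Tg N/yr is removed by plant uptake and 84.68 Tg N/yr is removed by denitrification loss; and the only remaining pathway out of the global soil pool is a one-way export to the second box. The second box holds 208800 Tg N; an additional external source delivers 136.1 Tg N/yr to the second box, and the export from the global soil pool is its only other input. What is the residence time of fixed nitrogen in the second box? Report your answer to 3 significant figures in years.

243 yr

Balance the global soil pool: ΣF_in = 1494.0 Tg N/yr.
Export to the second box = ΣF_in − (684.8 + 84.68) = 724.52 Tg N/yr.
Total input to the second box = 724.52 + 136.1 = 860.62 Tg N/yr; at steady state this equals its total output.
τ = M / F = 208800 / 860.62 = 242.6 yr.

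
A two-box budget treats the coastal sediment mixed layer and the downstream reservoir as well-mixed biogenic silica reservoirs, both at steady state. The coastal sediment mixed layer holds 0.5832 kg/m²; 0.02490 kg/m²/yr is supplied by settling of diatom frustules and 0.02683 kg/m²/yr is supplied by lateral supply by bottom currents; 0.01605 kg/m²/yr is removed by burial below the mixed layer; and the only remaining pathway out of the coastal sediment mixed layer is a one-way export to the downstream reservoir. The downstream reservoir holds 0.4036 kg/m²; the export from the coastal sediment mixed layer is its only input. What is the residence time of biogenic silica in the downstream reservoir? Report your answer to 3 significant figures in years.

11.3 yr

Balance the coastal sediment mixed layer: ΣF_in = 0.02490 + 0.02683 = 0.051730 kg/m²/yr.
Export to the downstream reservoir = ΣF_in − (0.01605) = 0.035680 kg/m²/yr.
At steady state the output of the downstream reservoir equals its input, 0.035680 kg/m²/yr.
τ = M / F = 0.4036 / 0.035680 = 11.31 yr.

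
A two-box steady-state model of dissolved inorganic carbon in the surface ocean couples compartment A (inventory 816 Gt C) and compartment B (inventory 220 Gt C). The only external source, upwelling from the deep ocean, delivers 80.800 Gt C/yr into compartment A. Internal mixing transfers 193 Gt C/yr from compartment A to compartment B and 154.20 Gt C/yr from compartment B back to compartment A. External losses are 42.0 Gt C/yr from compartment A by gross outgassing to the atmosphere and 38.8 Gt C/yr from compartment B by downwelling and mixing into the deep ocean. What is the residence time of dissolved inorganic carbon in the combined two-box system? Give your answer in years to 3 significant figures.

For the system as a whole, the A↔B exchange is internal and contributes nothing to the throughput; only the external sinks remove mass.
M_total = 816 + 220 = 1036.0 Gt C.
ΣF_external_out = 42.0 + 38.8 = 80.800 Gt C/yr.
τ = M_total / ΣF_ext = 1036.0 / 80.800 = 12.82 yr.

12.8 yr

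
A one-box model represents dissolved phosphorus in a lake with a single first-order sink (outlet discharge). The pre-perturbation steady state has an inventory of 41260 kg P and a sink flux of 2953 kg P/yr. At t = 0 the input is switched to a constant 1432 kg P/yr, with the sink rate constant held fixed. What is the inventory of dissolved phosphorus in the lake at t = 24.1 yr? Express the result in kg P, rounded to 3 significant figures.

23800 kg P

τ = M₀/F₀ = 41260/2953 = 13.97 yr; rate constant k = 1/τ.
New steady state M_∞ = F₁/k = F₁·τ = 1432 × 13.97 = 20008 kg P.
M(t) = M_∞ + (M₀ − M_∞)·e^(−t/τ); t/τ = 24.1/13.97 = 1.725, so e^(−t/τ) = 0.1782.
M(t) = 20008 + 21250 × 0.1782 = 23795 kg P.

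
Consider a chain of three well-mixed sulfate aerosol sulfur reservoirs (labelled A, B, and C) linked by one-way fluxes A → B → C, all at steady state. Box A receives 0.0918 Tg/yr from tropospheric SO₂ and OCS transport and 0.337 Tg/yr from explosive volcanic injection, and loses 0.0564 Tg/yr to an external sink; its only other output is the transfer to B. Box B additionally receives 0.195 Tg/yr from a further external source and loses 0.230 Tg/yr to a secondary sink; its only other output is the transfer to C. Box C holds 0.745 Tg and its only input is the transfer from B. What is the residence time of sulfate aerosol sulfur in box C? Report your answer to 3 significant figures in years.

2.21 yr

Box A: F(A→B) = (0.0918 + 0.337) − 0.0564 = 0.37240 Tg/yr.
Box B: F(B→C) = (0.37240 + 0.195) − 0.230 = 0.33740 Tg/yr.
Box C throughput = its input = 0.33740 Tg/yr; τ = 0.745 / 0.33740 = 2.208 yr.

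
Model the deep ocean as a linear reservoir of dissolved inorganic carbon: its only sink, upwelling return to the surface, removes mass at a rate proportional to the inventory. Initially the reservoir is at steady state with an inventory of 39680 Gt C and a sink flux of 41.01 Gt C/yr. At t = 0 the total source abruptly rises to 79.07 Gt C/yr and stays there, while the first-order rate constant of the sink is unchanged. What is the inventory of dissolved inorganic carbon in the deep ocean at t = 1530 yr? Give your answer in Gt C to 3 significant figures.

Residence time τ = M₀/F₀ = 967.6 yr. The eventual steady state is M_∞ = M₀·(F₁/F₀) = 39680 × 79.07/41.01 = 76506 Gt C.
The anomaly ΔM(t) = M(t) − M_∞ decays as ΔM₀·e^(−t/τ) with ΔM₀ = 39680 − 76506 = −36830 Gt C.
At t = 1530 yr, e^(−t/τ) = e^(−1.581) = 0.2057, so ΔM = −7575 Gt C and M = 76506 − 7575 = 68930 Gt C.

68900 Gt C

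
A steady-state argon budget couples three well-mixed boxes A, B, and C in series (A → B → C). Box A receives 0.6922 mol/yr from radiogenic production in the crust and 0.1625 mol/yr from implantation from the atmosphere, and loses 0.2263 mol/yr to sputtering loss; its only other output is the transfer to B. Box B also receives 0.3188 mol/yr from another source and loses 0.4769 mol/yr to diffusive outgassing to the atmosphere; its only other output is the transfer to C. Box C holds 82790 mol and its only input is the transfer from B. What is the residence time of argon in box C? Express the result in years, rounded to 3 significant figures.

176000 yr

Box A: F(A→B) = (0.6922 + 0.1625) − 0.2263 = 0.62840 mol/yr.
Box B: F(B→C) = (0.62840 + 0.3188) − 0.4769 = 0.47030 mol/yr.
Box C throughput = its input = 0.47030 mol/yr; τ = 82790 / 0.47030 = 176000 yr.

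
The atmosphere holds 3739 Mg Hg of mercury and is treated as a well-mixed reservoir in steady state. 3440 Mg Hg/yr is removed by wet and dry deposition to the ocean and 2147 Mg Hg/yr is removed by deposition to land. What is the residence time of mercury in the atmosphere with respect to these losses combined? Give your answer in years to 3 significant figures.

Total removal = 3440 + 2147 = 5587.0 Mg Hg/yr.
τ = M / ΣF_out = 3739 / 5587.0 = 0.6692 yr.

0.669 yr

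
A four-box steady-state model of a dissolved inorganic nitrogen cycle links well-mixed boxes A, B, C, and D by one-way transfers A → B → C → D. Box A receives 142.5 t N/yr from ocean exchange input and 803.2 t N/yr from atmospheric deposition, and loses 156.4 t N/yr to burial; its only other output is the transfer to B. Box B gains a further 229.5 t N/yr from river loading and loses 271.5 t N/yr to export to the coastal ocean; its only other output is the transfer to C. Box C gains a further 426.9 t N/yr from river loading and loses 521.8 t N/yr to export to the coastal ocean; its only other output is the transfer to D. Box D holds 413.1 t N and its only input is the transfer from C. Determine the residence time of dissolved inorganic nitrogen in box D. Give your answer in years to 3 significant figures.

0.633 yr

Box A: F(A→B) = (142.5 + 803.2) − 156.4 = 789.30 t N/yr.
Box B: F(B→C) = (789.30 + 229.5) − 271.5 = 747.30 t N/yr.
Box C: F(C→D) = (747.30 + 426.9) − 521.8 = 652.40 t N/yr.
Box D throughput = its input = 652.40 t N/yr; τ = 413.1 / 652.40 = 0.6332 yr.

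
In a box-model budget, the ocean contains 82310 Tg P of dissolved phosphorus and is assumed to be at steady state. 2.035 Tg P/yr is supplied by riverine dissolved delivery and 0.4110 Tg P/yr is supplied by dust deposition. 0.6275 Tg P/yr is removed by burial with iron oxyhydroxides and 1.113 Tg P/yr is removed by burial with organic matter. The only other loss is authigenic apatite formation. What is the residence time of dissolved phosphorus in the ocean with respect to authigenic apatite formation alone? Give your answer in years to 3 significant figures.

117000 yr

At steady state ΣF_in = ΣF_out.
ΣF_in = 2.035 + 0.4110 = 2.4460 Tg P/yr.
Authigenic apatite formation flux = ΣF_in − (0.6275 + 1.113) = 2.4460 − 1.740 = 0.7055 Tg P/yr.
τ = M / F = 82310 / 0.7055 = 116700 yr.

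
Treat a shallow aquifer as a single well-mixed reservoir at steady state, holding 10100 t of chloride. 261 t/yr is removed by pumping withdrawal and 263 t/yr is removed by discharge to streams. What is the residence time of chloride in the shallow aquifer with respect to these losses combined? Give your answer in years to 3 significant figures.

Total removal = 261.0 + 263.0 = 524.00 t/yr.
τ = M / ΣF_out = 10100 / 524.00 = 19.27 yr.

19.3 yr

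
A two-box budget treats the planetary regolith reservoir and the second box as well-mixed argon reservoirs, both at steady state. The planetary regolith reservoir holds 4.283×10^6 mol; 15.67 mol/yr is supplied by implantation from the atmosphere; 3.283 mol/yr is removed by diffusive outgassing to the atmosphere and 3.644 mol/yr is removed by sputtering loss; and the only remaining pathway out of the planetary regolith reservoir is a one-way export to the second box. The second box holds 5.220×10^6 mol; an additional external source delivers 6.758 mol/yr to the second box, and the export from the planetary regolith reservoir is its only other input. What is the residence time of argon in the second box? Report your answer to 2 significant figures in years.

340000 yr

Balance the planetary regolith reservoir: ΣF_in = 15.670 mol/yr.
Export to the second box = ΣF_in − (3.283 + 3.644) = 8.7430 mol/yr.
Total input to the second box = 8.7430 + 6.758 = 15.501 mol/yr; at steady state this equals its total output.
τ = M / F = 5.220×10^6 / 15.501 = 336800 yr.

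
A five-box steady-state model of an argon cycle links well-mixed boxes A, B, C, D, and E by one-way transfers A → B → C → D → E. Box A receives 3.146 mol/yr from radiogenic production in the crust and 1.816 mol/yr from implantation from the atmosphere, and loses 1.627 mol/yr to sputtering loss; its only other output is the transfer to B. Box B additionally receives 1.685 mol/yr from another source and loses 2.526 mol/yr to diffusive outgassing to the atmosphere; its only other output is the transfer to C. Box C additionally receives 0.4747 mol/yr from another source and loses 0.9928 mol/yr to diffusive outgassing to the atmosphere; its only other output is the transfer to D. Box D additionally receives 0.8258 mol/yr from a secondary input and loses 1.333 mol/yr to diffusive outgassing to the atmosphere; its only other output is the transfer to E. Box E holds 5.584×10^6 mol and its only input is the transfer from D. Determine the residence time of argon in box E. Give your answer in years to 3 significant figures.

Box A: F(A→B) = (3.146 + 1.816) − 1.627 = 3.3350 mol/yr.
Box B: F(B→C) = (3.3350 + 1.685) − 2.526 = 2.4940 mol/yr.
Box C: F(C→D) = (2.4940 + 0.4747) − 0.9928 = 1.9759 mol/yr.
Box D: F(D→E) = (1.9759 + 0.8258) − 1.333 = 1.4687 mol/yr.
Box E throughput = its input = 1.4687 mol/yr; τ = 5.584×10^6 / 1.4687 = 3.802×10^6 yr.

3.80×10^6 yr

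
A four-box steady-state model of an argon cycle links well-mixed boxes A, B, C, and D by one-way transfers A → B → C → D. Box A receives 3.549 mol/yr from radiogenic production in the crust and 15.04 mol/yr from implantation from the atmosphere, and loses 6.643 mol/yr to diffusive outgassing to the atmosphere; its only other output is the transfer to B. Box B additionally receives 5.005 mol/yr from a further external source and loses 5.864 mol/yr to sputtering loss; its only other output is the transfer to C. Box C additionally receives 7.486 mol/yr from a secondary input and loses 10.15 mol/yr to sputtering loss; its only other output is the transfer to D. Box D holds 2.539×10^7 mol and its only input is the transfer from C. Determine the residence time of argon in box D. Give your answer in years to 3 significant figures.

3.01×10^6 yr

Box A: F(A→B) = (3.549 + 15.04) − 6.643 = 11.946 mol/yr.
Box B: F(B→C) = (11.946 + 5.005) − 5.864 = 11.087 mol/yr.
Box C: F(C→D) = (11.087 + 7.486) − 10.15 = 8.4230 mol/yr.
Box D throughput = its input = 8.4230 mol/yr; τ = 2.539×10^7 / 8.4230 = 3.014×10^6 yr.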